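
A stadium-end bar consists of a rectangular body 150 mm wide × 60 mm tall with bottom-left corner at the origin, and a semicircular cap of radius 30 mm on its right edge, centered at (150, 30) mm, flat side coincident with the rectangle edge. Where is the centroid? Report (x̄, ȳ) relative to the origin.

x̄ = 86.91 mm, ȳ = 30.00 mm

rectangular body: A = 150 × 60 = 9000.00, centroid at (75.00, 30.00).
semicircular end: A = ½π·30² = 1413.72, centroid at (162.73, 30.00).
ΣA = 10413.72 mm², ΣAx̄ = 905057.50 mm³, ΣAȳ = 312411.50 mm³.
x̄ = 905057.50/10413.72 = 86.91 mm; ȳ = 312411.50/10413.72 = 30.00 mm.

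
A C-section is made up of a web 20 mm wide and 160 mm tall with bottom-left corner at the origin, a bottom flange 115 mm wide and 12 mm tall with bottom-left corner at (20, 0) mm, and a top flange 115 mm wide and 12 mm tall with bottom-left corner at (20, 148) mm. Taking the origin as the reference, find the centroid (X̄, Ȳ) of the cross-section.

web: A = 20 × 160 = 3200.00, centroid at (10.00, 80.00).
bottom flange: A = 115 × 12 = 1380.00, centroid at (77.50, 6.00).
top flange: A = 115 × 12 = 1380.00, centroid at (77.50, 154.00).
ΣA = 5960.00 mm², ΣAX̄ = 245900.00 mm³, ΣAȲ = 476800.00 mm³.
X̄ = 245900.00/5960.00 = 41.26 mm; Ȳ = 476800.00/5960.00 = 80.00 mm.

X̄ = 41.26 mm, Ȳ = 80.00 mm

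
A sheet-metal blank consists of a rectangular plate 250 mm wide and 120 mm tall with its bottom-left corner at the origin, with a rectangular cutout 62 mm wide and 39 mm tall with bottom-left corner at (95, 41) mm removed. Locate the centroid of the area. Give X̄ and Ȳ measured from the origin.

X̄ = 124.91 mm, Ȳ = 59.96 mm

Part | A | x̄ᵢ | ȳᵢ | A·x̄ᵢ | A·ȳᵢ
plate | 30000.00 | 125.00 | 60.00 | 3750000.00 | 1800000.00
hole | -2418.00 | 126.00 | 60.50 | -304668.00 | -146289.00
Σ | 27582.00 |  |  | 3445332.00 | 1653711.00
X̄ = 3445332.00 / 27582.00 = 124.91 mm
Ȳ = 1653711.00 / 27582.00 = 59.96 mm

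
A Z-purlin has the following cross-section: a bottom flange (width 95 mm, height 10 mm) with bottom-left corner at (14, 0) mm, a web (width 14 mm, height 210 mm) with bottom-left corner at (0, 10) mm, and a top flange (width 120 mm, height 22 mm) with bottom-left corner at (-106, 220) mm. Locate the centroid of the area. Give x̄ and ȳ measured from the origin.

x̄ = -6.50 mm, ȳ = 145.89 mm

bottom flange: A = 95 × 10 = 950.00, centroid at (61.50, 5.00).
web: A = 14 × 210 = 2940.00, centroid at (7.00, 115.00).
top flange: A = 120 × 22 = 2640.00, centroid at (-46.00, 231.00).
ΣA = 6530.00 mm²
ΣAx̄ = (950.00)(61.50) + (2940.00)(7.00) + (2640.00)(-46.00) = -42435.00 mm³
ΣAȳ = (950.00)(5.00) + (2940.00)(115.00) + (2640.00)(231.00) = 952690.00 mm³
x̄ = -42435.00 / 6530.00 = -6.50 mm
ȳ = 952690.00 / 6530.00 = 145.89 mm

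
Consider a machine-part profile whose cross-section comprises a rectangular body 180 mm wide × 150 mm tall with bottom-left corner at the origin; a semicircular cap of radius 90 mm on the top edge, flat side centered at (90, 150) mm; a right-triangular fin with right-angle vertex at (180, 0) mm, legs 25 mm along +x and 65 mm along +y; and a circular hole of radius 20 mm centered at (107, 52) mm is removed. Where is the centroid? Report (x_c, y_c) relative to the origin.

rectangular body: A = 180 × 150 = 27000.00, centroid at (90.00, 75.00).
semicircular top: A = ½π·90² = 12723.45, centroid at (90.00, 188.20).
triangular fin: A = ½·25·65 = 812.50, centroid at (188.33, 21.67).
hole: A = −π·20² = -1256.64, centroid at (107.00, 52.00).
ΣA = 39279.31 mm², ΣAx_c = 3593671.19 mm³, ΣAy_c = 4371776.58 mm³.
x_c = 3593671.19/39279.31 = 91.49 mm; y_c = 4371776.58/39279.31 = 111.30 mm.

x_c = 91.49 mm, y_c = 111.30 mm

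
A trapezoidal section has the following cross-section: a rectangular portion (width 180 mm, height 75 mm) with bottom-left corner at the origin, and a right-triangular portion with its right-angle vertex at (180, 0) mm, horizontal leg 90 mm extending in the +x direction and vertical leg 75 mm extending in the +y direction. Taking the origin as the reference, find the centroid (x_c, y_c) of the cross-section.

x_c = 114.00 mm, y_c = 35.00 mm

rectangular portion: A = 180 × 75 = 13500.00, centroid at (90.00, 37.50).
triangular portion: A = ½·90·75 = 3375.00, centroid at (210.00, 25.00).
ΣA = 16875.00 mm²
ΣAx_c = (13500.00)(90.00) + (3375.00)(210.00) = 1923750.00 mm³
ΣAy_c = (13500.00)(37.50) + (3375.00)(25.00) = 590625.00 mm³
x_c = 1923750.00 / 16875.00 = 114.00 mm
y_c = 590625.00 / 16875.00 = 35.00 mm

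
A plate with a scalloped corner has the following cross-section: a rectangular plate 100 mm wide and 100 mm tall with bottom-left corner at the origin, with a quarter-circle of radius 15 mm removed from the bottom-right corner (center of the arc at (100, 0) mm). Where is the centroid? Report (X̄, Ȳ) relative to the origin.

X̄ = 49.22 mm, Ȳ = 50.78 mm

plate: A = 100 × 100 = 10000.00, centroid at (50.00, 50.00).
removed quarter-circle: A = −¼π·15² = -176.71, centroid at (93.63, 6.37).
ΣA = 9823.29 mm²
ΣAX̄ = (10000.00)(50.00) + (-176.71)(93.63) = 483453.54 mm³
ΣAȲ = (10000.00)(50.00) + (-176.71)(6.37) = 498875.00 mm³
X̄ = 483453.54 / 9823.29 = 49.22 mm
Ȳ = 498875.00 / 9823.29 = 50.78 mm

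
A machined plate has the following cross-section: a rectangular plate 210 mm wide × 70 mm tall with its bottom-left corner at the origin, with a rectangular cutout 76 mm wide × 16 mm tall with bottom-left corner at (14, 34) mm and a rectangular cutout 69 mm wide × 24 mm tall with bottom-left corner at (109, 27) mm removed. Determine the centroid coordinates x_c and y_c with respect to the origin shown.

Part | A | x̄ᵢ | ȳᵢ | A·x̄ᵢ | A·ȳᵢ
plate | 14700.00 | 105.00 | 35.00 | 1543500.00 | 514500.00
hole 1 | -1216.00 | 52.00 | 42.00 | -63232.00 | -51072.00
hole 2 | -1656.00 | 143.50 | 39.00 | -237636.00 | -64584.00
Σ | 11828.00 |  |  | 1242632.00 | 398844.00
x_c = 1242632.00 / 11828.00 = 105.06 mm
y_c = 398844.00 / 11828.00 = 33.72 mm

x_c = 105.06 mm, y_c = 33.72 mm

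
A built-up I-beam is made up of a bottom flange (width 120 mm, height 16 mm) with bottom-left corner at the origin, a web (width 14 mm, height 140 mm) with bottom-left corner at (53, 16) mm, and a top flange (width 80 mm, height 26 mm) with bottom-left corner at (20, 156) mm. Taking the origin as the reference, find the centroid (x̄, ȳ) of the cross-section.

x̄ = 60.00 mm, ȳ = 89.84 mm

Part | A | x̄ᵢ | ȳᵢ | A·x̄ᵢ | A·ȳᵢ
bottom flange | 1920.00 | 60.00 | 8.00 | 115200.00 | 15360.00
web | 1960.00 | 60.00 | 86.00 | 117600.00 | 168560.00
top flange | 2080.00 | 60.00 | 169.00 | 124800.00 | 351520.00
Σ | 5960.00 |  |  | 357600.00 | 535440.00
x̄ = 357600.00 / 5960.00 = 60.00 mm
ȳ = 535440.00 / 5960.00 = 89.84 mm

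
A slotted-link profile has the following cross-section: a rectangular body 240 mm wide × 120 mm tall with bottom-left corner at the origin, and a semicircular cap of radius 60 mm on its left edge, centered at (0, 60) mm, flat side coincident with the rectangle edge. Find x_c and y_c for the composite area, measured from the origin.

x_c = 96.13 mm, y_c = 60.00 mm

rectangular body: A = 240 × 120 = 28800.00, centroid at (120.00, 60.00).
semicircular end: A = ½π·60² = 5654.87, centroid at (-25.46, 60.00).
ΣA = 34454.87 mm², ΣAx_c = 3312000.00 mm³, ΣAy_c = 2067292.01 mm³.
x_c = 3312000.00/34454.87 = 96.13 mm; y_c = 2067292.01/34454.87 = 60.00 mm.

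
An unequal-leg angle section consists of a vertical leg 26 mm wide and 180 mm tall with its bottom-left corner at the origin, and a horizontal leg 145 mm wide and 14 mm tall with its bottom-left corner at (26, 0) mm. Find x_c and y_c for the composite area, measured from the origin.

vertical leg: A = 26 × 180 = 4680.00, centroid at (13.00, 90.00).
horizontal leg: A = 145 × 14 = 2030.00, centroid at (98.50, 7.00).
ΣA = 6710.00 mm², ΣAx_c = 260795.00 mm³, ΣAy_c = 435410.00 mm³.
x_c = 260795.00/6710.00 = 38.87 mm; y_c = 435410.00/6710.00 = 64.89 mm.

x_c = 38.87 mm, y_c = 64.89 mm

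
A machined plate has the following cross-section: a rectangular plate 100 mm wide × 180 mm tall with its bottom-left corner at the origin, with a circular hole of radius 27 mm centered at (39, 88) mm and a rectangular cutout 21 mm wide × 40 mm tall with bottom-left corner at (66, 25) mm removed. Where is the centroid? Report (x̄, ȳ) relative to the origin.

x̄ = 50.20 mm, ȳ = 92.85 mm

plate: A = 100 × 180 = 18000.00, centroid at (50.00, 90.00).
hole 1: A = −π·27² = -2290.22, centroid at (39.00, 88.00).
hole 2: A = −(21 × 40) = -840.00, centroid at (76.50, 45.00).
ΣA = 14869.78 mm²
ΣAx̄ = (18000.00)(50.00) + (-2290.22)(39.00) + (-840.00)(76.50) = 746421.38 mm³
ΣAȳ = (18000.00)(90.00) + (-2290.22)(88.00) + (-840.00)(45.00) = 1380660.55 mm³
x̄ = 746421.38 / 14869.78 = 50.20 mm
ȳ = 1380660.55 / 14869.78 = 92.85 mm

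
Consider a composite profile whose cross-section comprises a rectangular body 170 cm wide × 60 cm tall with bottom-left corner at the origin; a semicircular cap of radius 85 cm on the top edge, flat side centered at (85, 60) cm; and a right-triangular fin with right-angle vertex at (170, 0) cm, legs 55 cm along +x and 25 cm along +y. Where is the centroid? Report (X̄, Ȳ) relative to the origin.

X̄ = 88.19 cm, Ȳ = 63.05 cm

Part | A | x̄ᵢ | ȳᵢ | A·x̄ᵢ | A·ȳᵢ
rectangular body | 10200.00 | 85.00 | 30.00 | 867000.00 | 306000.00
semicircular top | 11349.00 | 85.00 | 96.08 | 964665.29 | 1090356.87
triangular fin | 687.50 | 188.33 | 8.33 | 129479.17 | 5729.17
Σ | 22236.50 |  |  | 1961144.46 | 1402086.04
X̄ = 1961144.46 / 22236.50 = 88.19 cm
Ȳ = 1402086.04 / 22236.50 = 63.05 cm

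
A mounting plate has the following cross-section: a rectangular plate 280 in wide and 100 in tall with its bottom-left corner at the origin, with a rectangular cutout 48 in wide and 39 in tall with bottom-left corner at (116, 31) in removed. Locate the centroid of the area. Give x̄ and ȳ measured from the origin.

x̄ = 140.00 in, ȳ = 49.96 in

plate: A = 280 × 100 = 28000.00, centroid at (140.00, 50.00).
hole: A = −(48 × 39) = -1872.00, centroid at (140.00, 50.50).
ΣA = 26128.00 in²
ΣAx̄ = (28000.00)(140.00) + (-1872.00)(140.00) = 3657920.00 in³
ΣAȳ = (28000.00)(50.00) + (-1872.00)(50.50) = 1305464.00 in³
x̄ = 3657920.00 / 26128.00 = 140.00 in
ȳ = 1305464.00 / 26128.00 = 49.96 in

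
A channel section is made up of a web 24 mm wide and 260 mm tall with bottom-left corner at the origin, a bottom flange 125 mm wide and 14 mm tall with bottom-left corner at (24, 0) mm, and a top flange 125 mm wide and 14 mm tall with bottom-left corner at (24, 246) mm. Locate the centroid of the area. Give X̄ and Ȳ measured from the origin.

X̄ = 38.77 mm, Ȳ = 130.00 mm

Part | A | x̄ᵢ | ȳᵢ | A·x̄ᵢ | A·ȳᵢ
web | 6240.00 | 12.00 | 130.00 | 74880.00 | 811200.00
bottom flange | 1750.00 | 86.50 | 7.00 | 151375.00 | 12250.00
top flange | 1750.00 | 86.50 | 253.00 | 151375.00 | 442750.00
Σ | 9740.00 |  |  | 377630.00 | 1266200.00
X̄ = 377630.00 / 9740.00 = 38.77 mm
Ȳ = 1266200.00 / 9740.00 = 130.00 mm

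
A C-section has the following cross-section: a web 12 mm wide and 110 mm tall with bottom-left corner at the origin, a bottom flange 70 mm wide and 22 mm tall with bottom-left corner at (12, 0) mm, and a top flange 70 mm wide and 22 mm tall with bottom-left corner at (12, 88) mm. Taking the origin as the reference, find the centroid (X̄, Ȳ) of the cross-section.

X̄ = 34.70 mm, Ȳ = 55.00 mm

Part | A | x̄ᵢ | ȳᵢ | A·x̄ᵢ | A·ȳᵢ
web | 1320.00 | 6.00 | 55.00 | 7920.00 | 72600.00
bottom flange | 1540.00 | 47.00 | 11.00 | 72380.00 | 16940.00
top flange | 1540.00 | 47.00 | 99.00 | 72380.00 | 152460.00
Σ | 4400.00 |  |  | 152680.00 | 242000.00
X̄ = 152680.00 / 4400.00 = 34.70 mm
Ȳ = 242000.00 / 4400.00 = 55.00 mm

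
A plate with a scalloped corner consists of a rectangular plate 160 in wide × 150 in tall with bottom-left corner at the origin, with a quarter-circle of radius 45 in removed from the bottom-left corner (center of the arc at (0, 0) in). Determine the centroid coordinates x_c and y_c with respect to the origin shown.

x_c = 84.32 in, y_c = 78.97 in

Part | A | x̄ᵢ | ȳᵢ | A·x̄ᵢ | A·ȳᵢ
plate | 24000.00 | 80.00 | 75.00 | 1920000.00 | 1800000.00
removed quarter-circle | -1590.43 | 19.10 | 19.10 | -30375.00 | -30375.00
Σ | 22409.57 |  |  | 1889625.00 | 1769625.00
x_c = 1889625.00 / 22409.57 = 84.32 in
y_c = 1769625.00 / 22409.57 = 78.97 in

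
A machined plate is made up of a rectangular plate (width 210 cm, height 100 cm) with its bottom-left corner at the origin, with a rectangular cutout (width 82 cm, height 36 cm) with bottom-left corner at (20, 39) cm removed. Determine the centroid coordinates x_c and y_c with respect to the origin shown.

x_c = 112.20 cm, y_c = 48.86 cm

plate: A = 210 × 100 = 21000.00, centroid at (105.00, 50.00).
hole: A = −(82 × 36) = -2952.00, centroid at (61.00, 57.00).
ΣA = 18048.00 cm²
ΣAx_c = (21000.00)(105.00) + (-2952.00)(61.00) = 2024928.00 cm³
ΣAy_c = (21000.00)(50.00) + (-2952.00)(57.00) = 881736.00 cm³
x_c = 2024928.00 / 18048.00 = 112.20 cm
y_c = 881736.00 / 18048.00 = 48.86 cm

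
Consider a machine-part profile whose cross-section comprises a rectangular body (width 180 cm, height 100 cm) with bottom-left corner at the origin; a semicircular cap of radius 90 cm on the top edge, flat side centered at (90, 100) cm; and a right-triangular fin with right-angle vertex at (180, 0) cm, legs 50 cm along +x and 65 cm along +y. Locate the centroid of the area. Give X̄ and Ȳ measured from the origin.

Part | A | x̄ᵢ | ȳᵢ | A·x̄ᵢ | A·ȳᵢ
rectangular body | 18000.00 | 90.00 | 50.00 | 1620000.00 | 900000.00
semicircular top | 12723.45 | 90.00 | 138.20 | 1145110.52 | 1758345.02
triangular fin | 1625.00 | 196.67 | 21.67 | 319583.33 | 35208.33
Σ | 32348.45 |  |  | 3084693.86 | 2693553.36
X̄ = 3084693.86 / 32348.45 = 95.36 cm
Ȳ = 2693553.36 / 32348.45 = 83.27 cm

X̄ = 95.36 cm, Ȳ = 83.27 cm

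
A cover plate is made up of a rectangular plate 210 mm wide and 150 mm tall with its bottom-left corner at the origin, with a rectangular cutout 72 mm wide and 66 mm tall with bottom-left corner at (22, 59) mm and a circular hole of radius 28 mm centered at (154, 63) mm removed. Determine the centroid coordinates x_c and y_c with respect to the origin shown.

plate: A = 210 × 150 = 31500.00, centroid at (105.00, 75.00).
hole 1: A = −(72 × 66) = -4752.00, centroid at (58.00, 92.00).
hole 2: A = −π·28² = -2463.01, centroid at (154.00, 63.00).
ΣA = 24284.99 mm²
ΣAx_c = (31500.00)(105.00) + (-4752.00)(58.00) + (-2463.01)(154.00) = 2652580.67 mm³
ΣAy_c = (31500.00)(75.00) + (-4752.00)(92.00) + (-2463.01)(63.00) = 1770146.46 mm³
x_c = 2652580.67 / 24284.99 = 109.23 mm
y_c = 1770146.46 / 24284.99 = 72.89 mm

x_c = 109.23 mm, y_c = 72.89 mm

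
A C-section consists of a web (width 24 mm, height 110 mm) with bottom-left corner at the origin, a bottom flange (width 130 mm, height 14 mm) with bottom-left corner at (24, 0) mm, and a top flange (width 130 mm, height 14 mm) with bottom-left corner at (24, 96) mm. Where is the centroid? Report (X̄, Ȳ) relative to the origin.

X̄ = 56.63 mm, Ȳ = 55.00 mm

Part | A | x̄ᵢ | ȳᵢ | A·x̄ᵢ | A·ȳᵢ
web | 2640.00 | 12.00 | 55.00 | 31680.00 | 145200.00
bottom flange | 1820.00 | 89.00 | 7.00 | 161980.00 | 12740.00
top flange | 1820.00 | 89.00 | 103.00 | 161980.00 | 187460.00
Σ | 6280.00 |  |  | 355640.00 | 345400.00
X̄ = 355640.00 / 6280.00 = 56.63 mm
Ȳ = 345400.00 / 6280.00 = 55.00 mm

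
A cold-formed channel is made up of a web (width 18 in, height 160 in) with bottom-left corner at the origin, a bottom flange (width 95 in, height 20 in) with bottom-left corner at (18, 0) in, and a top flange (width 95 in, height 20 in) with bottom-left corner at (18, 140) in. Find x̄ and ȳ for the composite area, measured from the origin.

x̄ = 41.14 in, ȳ = 80.00 in

Part | A | x̄ᵢ | ȳᵢ | A·x̄ᵢ | A·ȳᵢ
web | 2880.00 | 9.00 | 80.00 | 25920.00 | 230400.00
bottom flange | 1900.00 | 65.50 | 10.00 | 124450.00 | 19000.00
top flange | 1900.00 | 65.50 | 150.00 | 124450.00 | 285000.00
Σ | 6680.00 |  |  | 274820.00 | 534400.00
x̄ = 274820.00 / 6680.00 = 41.14 in
ȳ = 534400.00 / 6680.00 = 80.00 in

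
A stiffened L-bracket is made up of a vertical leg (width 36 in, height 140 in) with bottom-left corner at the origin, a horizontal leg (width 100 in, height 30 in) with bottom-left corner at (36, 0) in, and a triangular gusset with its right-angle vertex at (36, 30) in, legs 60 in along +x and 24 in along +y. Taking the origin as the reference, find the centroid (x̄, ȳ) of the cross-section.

x̄ = 44.41 in, ȳ = 48.53 in

vertical leg: A = 36 × 140 = 5040.00, centroid at (18.00, 70.00).
horizontal leg: A = 100 × 30 = 3000.00, centroid at (86.00, 15.00).
gusset: A = ½·60·24 = 720.00, centroid at (56.00, 38.00).
ΣA = 8760.00 in², ΣAx̄ = 389040.00 in³, ΣAȳ = 425160.00 in³.
x̄ = 389040.00/8760.00 = 44.41 in; ȳ = 425160.00/8760.00 = 48.53 in.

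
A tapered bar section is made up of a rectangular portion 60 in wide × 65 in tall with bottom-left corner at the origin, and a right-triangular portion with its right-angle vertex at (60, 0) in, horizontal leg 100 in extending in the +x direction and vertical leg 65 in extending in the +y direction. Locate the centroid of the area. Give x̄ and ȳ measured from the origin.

x̄ = 58.79 in, ȳ = 27.58 in

rectangular portion: A = 60 × 65 = 3900.00, centroid at (30.00, 32.50).
triangular portion: A = ½·100·65 = 3250.00, centroid at (93.33, 21.67).
ΣA = 7150.00 in²
ΣAx̄ = (3900.00)(30.00) + (3250.00)(93.33) = 420333.33 in³
ΣAȳ = (3900.00)(32.50) + (3250.00)(21.67) = 197166.67 in³
x̄ = 420333.33 / 7150.00 = 58.79 in
ȳ = 197166.67 / 7150.00 = 27.58 in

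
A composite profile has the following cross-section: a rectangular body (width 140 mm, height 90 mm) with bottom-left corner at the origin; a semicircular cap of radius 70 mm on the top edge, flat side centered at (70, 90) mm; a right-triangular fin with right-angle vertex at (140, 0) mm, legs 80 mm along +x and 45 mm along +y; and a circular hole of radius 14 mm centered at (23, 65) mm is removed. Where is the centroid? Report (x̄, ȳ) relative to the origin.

rectangular body: A = 140 × 90 = 12600.00, centroid at (70.00, 45.00).
semicircular top: A = ½π·70² = 7696.90, centroid at (70.00, 119.71).
triangular fin: A = ½·80·45 = 1800.00, centroid at (166.67, 15.00).
hole: A = −π·14² = -615.75, centroid at (23.00, 65.00).
ΣA = 21481.15 mm²
ΣAx̄ = (12600.00)(70.00) + (7696.90)(70.00) + (1800.00)(166.67) + (-615.75)(23.00) = 1706620.84 mm³
ΣAȳ = (12600.00)(45.00) + (7696.90)(119.71) + (1800.00)(15.00) + (-615.75)(65.00) = 1475363.96 mm³
x̄ = 1706620.84 / 21481.15 = 79.45 mm
ȳ = 1475363.96 / 21481.15 = 68.68 mm

x̄ = 79.45 mm, ȳ = 68.68 mm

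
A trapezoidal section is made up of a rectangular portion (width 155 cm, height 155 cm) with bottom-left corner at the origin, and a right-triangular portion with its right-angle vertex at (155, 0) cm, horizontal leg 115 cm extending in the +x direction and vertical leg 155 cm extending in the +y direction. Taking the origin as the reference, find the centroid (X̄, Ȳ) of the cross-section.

X̄ = 108.84 cm, Ȳ = 70.51 cm

rectangular portion: A = 155 × 155 = 24025.00, centroid at (77.50, 77.50).
triangular portion: A = ½·115·155 = 8912.50, centroid at (193.33, 51.67).
ΣA = 32937.50 cm², ΣAX̄ = 3585020.83 cm³, ΣAȲ = 2322416.67 cm³.
X̄ = 3585020.83/32937.50 = 108.84 cm; Ȳ = 2322416.67/32937.50 = 70.51 cm.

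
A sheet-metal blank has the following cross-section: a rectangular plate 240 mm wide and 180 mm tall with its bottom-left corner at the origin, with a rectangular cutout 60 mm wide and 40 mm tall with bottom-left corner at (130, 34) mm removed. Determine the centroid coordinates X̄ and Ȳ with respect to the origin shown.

X̄ = 117.65 mm, Ȳ = 92.12 mm

plate: A = 240 × 180 = 43200.00, centroid at (120.00, 90.00).
hole: A = −(60 × 40) = -2400.00, centroid at (160.00, 54.00).
ΣA = 40800.00 mm²
ΣAX̄ = (43200.00)(120.00) + (-2400.00)(160.00) = 4800000.00 mm³
ΣAȲ = (43200.00)(90.00) + (-2400.00)(54.00) = 3758400.00 mm³
X̄ = 4800000.00 / 40800.00 = 117.65 mm
Ȳ = 3758400.00 / 40800.00 = 92.12 mm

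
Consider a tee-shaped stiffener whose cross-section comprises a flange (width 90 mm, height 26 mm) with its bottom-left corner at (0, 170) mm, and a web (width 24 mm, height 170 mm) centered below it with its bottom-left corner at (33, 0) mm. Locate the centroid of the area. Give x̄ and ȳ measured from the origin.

x̄ = 45.00 mm, ȳ = 120.72 mm

Part | A | x̄ᵢ | ȳᵢ | A·x̄ᵢ | A·ȳᵢ
web | 4080.00 | 45.00 | 85.00 | 183600.00 | 346800.00
flange | 2340.00 | 45.00 | 183.00 | 105300.00 | 428220.00
Σ | 6420.00 |  |  | 288900.00 | 775020.00
x̄ = 288900.00 / 6420.00 = 45.00 mm
ȳ = 775020.00 / 6420.00 = 120.72 mm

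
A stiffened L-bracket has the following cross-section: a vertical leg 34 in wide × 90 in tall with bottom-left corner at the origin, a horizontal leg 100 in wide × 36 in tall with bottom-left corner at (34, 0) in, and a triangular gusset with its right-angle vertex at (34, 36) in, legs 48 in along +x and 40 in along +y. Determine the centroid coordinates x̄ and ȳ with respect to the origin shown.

vertical leg: A = 34 × 90 = 3060.00, centroid at (17.00, 45.00).
horizontal leg: A = 100 × 36 = 3600.00, centroid at (84.00, 18.00).
gusset: A = ½·48·40 = 960.00, centroid at (50.00, 49.33).
ΣA = 7620.00 in²
ΣAx̄ = (3060.00)(17.00) + (3600.00)(84.00) + (960.00)(50.00) = 402420.00 in³
ΣAȳ = (3060.00)(45.00) + (3600.00)(18.00) + (960.00)(49.33) = 249860.00 in³
x̄ = 402420.00 / 7620.00 = 52.81 in
ȳ = 249860.00 / 7620.00 = 32.79 in

x̄ = 52.81 in, ȳ = 32.79 in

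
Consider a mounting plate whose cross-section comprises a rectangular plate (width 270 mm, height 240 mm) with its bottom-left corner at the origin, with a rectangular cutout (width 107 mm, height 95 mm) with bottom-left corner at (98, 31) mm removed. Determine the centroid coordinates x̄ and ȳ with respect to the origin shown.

x̄ = 131.93 mm, ȳ = 127.72 mm

plate: A = 270 × 240 = 64800.00, centroid at (135.00, 120.00).
hole: A = −(107 × 95) = -10165.00, centroid at (151.50, 78.50).
ΣA = 54635.00 mm², ΣAx̄ = 7208002.50 mm³, ΣAȳ = 6978047.50 mm³.
x̄ = 7208002.50/54635.00 = 131.93 mm; ȳ = 6978047.50/54635.00 = 127.72 mm.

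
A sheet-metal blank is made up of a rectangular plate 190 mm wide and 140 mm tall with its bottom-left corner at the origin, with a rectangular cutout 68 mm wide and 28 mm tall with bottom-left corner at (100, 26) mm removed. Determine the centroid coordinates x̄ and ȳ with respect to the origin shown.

plate: A = 190 × 140 = 26600.00, centroid at (95.00, 70.00).
hole: A = −(68 × 28) = -1904.00, centroid at (134.00, 40.00).
ΣA = 24696.00 mm², ΣAx̄ = 2271864.00 mm³, ΣAȳ = 1785840.00 mm³.
x̄ = 2271864.00/24696.00 = 91.99 mm; ȳ = 1785840.00/24696.00 = 72.31 mm.

x̄ = 91.99 mm, ȳ = 72.31 mm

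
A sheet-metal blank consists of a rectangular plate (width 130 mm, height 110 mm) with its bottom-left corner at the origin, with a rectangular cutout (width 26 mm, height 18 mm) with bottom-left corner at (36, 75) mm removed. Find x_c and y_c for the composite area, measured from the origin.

plate: A = 130 × 110 = 14300.00, centroid at (65.00, 55.00).
hole: A = −(26 × 18) = -468.00, centroid at (49.00, 84.00).
ΣA = 13832.00 mm², ΣAx_c = 906568.00 mm³, ΣAy_c = 747188.00 mm³.
x_c = 906568.00/13832.00 = 65.54 mm; y_c = 747188.00/13832.00 = 54.02 mm.

x_c = 65.54 mm, y_c = 54.02 mm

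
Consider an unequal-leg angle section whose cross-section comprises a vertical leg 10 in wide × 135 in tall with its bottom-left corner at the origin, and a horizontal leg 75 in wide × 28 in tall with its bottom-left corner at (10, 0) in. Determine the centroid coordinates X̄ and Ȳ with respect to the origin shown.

X̄ = 30.87 in, Ȳ = 34.93 in

vertical leg: A = 10 × 135 = 1350.00, centroid at (5.00, 67.50).
horizontal leg: A = 75 × 28 = 2100.00, centroid at (47.50, 14.00).
ΣA = 3450.00 in²
ΣAX̄ = (1350.00)(5.00) + (2100.00)(47.50) = 106500.00 in³
ΣAȲ = (1350.00)(67.50) + (2100.00)(14.00) = 120525.00 in³
X̄ = 106500.00 / 3450.00 = 30.87 in
Ȳ = 120525.00 / 3450.00 = 34.93 in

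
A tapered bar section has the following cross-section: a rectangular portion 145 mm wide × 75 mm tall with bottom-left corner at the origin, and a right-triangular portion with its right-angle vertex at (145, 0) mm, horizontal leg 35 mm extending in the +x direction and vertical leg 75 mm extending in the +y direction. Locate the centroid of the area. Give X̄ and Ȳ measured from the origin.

X̄ = 81.56 mm, Ȳ = 36.15 mm

rectangular portion: A = 145 × 75 = 10875.00, centroid at (72.50, 37.50).
triangular portion: A = ½·35·75 = 1312.50, centroid at (156.67, 25.00).
ΣA = 12187.50 mm²
ΣAX̄ = (10875.00)(72.50) + (1312.50)(156.67) = 994062.50 mm³
ΣAȲ = (10875.00)(37.50) + (1312.50)(25.00) = 440625.00 mm³
X̄ = 994062.50 / 12187.50 = 81.56 mm
Ȳ = 440625.00 / 12187.50 = 36.15 mm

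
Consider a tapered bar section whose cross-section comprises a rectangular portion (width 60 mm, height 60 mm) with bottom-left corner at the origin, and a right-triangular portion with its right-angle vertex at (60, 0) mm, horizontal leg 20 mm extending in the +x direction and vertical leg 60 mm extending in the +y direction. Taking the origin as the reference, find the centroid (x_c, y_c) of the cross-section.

Part | A | x̄ᵢ | ȳᵢ | A·x̄ᵢ | A·ȳᵢ
rectangular portion | 3600.00 | 30.00 | 30.00 | 108000.00 | 108000.00
triangular portion | 600.00 | 66.67 | 20.00 | 40000.00 | 12000.00
Σ | 4200.00 |  |  | 148000.00 | 120000.00
x_c = 148000.00 / 4200.00 = 35.24 mm
y_c = 120000.00 / 4200.00 = 28.57 mm

x_c = 35.24 mm, y_c = 28.57 mm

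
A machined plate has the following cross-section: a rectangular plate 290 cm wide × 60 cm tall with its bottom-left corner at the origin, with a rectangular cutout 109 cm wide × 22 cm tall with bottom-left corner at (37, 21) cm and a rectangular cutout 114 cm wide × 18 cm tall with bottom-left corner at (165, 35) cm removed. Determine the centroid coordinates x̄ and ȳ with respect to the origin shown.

x̄ = 142.71 cm, ȳ = 27.41 cm

plate: A = 290 × 60 = 17400.00, centroid at (145.00, 30.00).
hole 1: A = −(109 × 22) = -2398.00, centroid at (91.50, 32.00).
hole 2: A = −(114 × 18) = -2052.00, centroid at (222.00, 44.00).
ΣA = 12950.00 cm²
ΣAx̄ = (17400.00)(145.00) + (-2398.00)(91.50) + (-2052.00)(222.00) = 1848039.00 cm³
ΣAȳ = (17400.00)(30.00) + (-2398.00)(32.00) + (-2052.00)(44.00) = 354976.00 cm³
x̄ = 1848039.00 / 12950.00 = 142.71 cm
ȳ = 354976.00 / 12950.00 = 27.41 cm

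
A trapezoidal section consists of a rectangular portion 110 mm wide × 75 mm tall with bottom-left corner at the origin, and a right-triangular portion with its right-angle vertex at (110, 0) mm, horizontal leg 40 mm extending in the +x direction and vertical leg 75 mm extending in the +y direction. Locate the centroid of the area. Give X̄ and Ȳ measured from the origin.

Part | A | x̄ᵢ | ȳᵢ | A·x̄ᵢ | A·ȳᵢ
rectangular portion | 8250.00 | 55.00 | 37.50 | 453750.00 | 309375.00
triangular portion | 1500.00 | 123.33 | 25.00 | 185000.00 | 37500.00
Σ | 9750.00 |  |  | 638750.00 | 346875.00
X̄ = 638750.00 / 9750.00 = 65.51 mm
Ȳ = 346875.00 / 9750.00 = 35.58 mm

X̄ = 65.51 mm, Ȳ = 35.58 mm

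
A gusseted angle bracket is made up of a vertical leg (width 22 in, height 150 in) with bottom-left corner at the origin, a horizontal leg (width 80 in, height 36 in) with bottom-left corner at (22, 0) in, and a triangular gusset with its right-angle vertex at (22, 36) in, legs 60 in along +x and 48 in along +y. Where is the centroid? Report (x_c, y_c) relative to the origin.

x_c = 36.13 in, y_c = 49.11 in

vertical leg: A = 22 × 150 = 3300.00, centroid at (11.00, 75.00).
horizontal leg: A = 80 × 36 = 2880.00, centroid at (62.00, 18.00).
gusset: A = ½·60·48 = 1440.00, centroid at (42.00, 52.00).
ΣA = 7620.00 in², ΣAx_c = 275340.00 in³, ΣAy_c = 374220.00 in³.
x_c = 275340.00/7620.00 = 36.13 in; y_c = 374220.00/7620.00 = 49.11 in.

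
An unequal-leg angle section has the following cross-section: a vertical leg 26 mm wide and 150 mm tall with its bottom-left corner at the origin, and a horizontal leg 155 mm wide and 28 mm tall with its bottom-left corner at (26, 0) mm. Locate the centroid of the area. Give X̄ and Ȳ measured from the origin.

X̄ = 60.67 mm, Ȳ = 42.87 mm

vertical leg: A = 26 × 150 = 3900.00, centroid at (13.00, 75.00).
horizontal leg: A = 155 × 28 = 4340.00, centroid at (103.50, 14.00).
ΣA = 8240.00 mm²
ΣAX̄ = (3900.00)(13.00) + (4340.00)(103.50) = 499890.00 mm³
ΣAȲ = (3900.00)(75.00) + (4340.00)(14.00) = 353260.00 mm³
X̄ = 499890.00 / 8240.00 = 60.67 mm
Ȳ = 353260.00 / 8240.00 = 42.87 mm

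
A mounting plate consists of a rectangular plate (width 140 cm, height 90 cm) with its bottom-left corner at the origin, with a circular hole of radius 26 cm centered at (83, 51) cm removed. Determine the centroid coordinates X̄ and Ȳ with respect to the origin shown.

plate: A = 140 × 90 = 12600.00, centroid at (70.00, 45.00).
hole: A = −π·26² = -2123.72, centroid at (83.00, 51.00).
ΣA = 10476.28 cm²
ΣAX̄ = (12600.00)(70.00) + (-2123.72)(83.00) = 705731.52 cm³
ΣAȲ = (12600.00)(45.00) + (-2123.72)(51.00) = 458690.45 cm³
X̄ = 705731.52 / 10476.28 = 67.36 cm
Ȳ = 458690.45 / 10476.28 = 43.78 cm

X̄ = 67.36 cm, Ȳ = 43.78 cm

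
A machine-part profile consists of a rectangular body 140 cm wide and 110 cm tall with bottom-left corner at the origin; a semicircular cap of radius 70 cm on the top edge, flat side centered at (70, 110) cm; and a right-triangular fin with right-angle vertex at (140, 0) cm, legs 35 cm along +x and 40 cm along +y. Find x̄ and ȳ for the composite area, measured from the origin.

Part | A | x̄ᵢ | ȳᵢ | A·x̄ᵢ | A·ȳᵢ
rectangular body | 15400.00 | 70.00 | 55.00 | 1078000.00 | 847000.00
semicircular top | 7696.90 | 70.00 | 139.71 | 538783.14 | 1075325.89
triangular fin | 700.00 | 151.67 | 13.33 | 106166.67 | 9333.33
Σ | 23796.90 |  |  | 1722949.81 | 1931659.22
x̄ = 1722949.81 / 23796.90 = 72.40 cm
ȳ = 1931659.22 / 23796.90 = 81.17 cm

x̄ = 72.40 cm, ȳ = 81.17 cm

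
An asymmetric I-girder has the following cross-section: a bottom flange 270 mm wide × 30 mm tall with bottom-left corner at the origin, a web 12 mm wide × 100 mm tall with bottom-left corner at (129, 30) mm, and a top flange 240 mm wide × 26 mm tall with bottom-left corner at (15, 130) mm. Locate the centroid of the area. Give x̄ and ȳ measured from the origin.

bottom flange: A = 270 × 30 = 8100.00, centroid at (135.00, 15.00).
web: A = 12 × 100 = 1200.00, centroid at (135.00, 80.00).
top flange: A = 240 × 26 = 6240.00, centroid at (135.00, 143.00).
ΣA = 15540.00 mm²
ΣAx̄ = (8100.00)(135.00) + (1200.00)(135.00) + (6240.00)(135.00) = 2097900.00 mm³
ΣAȳ = (8100.00)(15.00) + (1200.00)(80.00) + (6240.00)(143.00) = 1109820.00 mm³
x̄ = 2097900.00 / 15540.00 = 135.00 mm
ȳ = 1109820.00 / 15540.00 = 71.42 mm

x̄ = 135.00 mm, ȳ = 71.42 mm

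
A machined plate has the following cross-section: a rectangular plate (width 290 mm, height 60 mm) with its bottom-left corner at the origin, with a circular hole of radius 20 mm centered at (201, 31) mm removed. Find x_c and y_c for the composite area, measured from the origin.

plate: A = 290 × 60 = 17400.00, centroid at (145.00, 30.00).
hole: A = −π·20² = -1256.64, centroid at (201.00, 31.00).
ΣA = 16143.36 mm², ΣAx_c = 2270415.95 mm³, ΣAy_c = 483044.25 mm³.
x_c = 2270415.95/16143.36 = 140.64 mm; y_c = 483044.25/16143.36 = 29.92 mm.

x_c = 140.64 mm, y_c = 29.92 mm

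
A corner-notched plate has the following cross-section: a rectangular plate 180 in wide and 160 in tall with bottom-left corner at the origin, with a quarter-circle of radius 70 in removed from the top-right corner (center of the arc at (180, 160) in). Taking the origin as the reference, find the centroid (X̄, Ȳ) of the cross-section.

plate: A = 180 × 160 = 28800.00, centroid at (90.00, 80.00).
removed quarter-circle: A = −¼π·70² = -3848.45, centroid at (150.29, 130.29).
ΣA = 24951.55 in², ΣAX̄ = 2013612.15 in³, ΣAȲ = 1802581.17 in³.
X̄ = 2013612.15/24951.55 = 80.70 in; Ȳ = 1802581.17/24951.55 = 72.24 in.

X̄ = 80.70 in, Ȳ = 72.24 in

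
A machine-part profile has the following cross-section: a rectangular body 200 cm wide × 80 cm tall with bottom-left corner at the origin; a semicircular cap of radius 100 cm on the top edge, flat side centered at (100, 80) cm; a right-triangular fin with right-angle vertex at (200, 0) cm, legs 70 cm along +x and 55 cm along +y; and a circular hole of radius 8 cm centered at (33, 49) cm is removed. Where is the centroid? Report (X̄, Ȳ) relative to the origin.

X̄ = 107.50 cm, Ȳ = 77.43 cm

Part | A | x̄ᵢ | ȳᵢ | A·x̄ᵢ | A·ȳᵢ
rectangular body | 16000.00 | 100.00 | 40.00 | 1600000.00 | 640000.00
semicircular top | 15707.96 | 100.00 | 122.44 | 1570796.33 | 1923303.73
triangular fin | 1925.00 | 223.33 | 18.33 | 429916.67 | 35291.67
hole | -201.06 | 33.00 | 49.00 | -6635.04 | -9852.03
Σ | 33431.90 |  |  | 3594077.95 | 2588743.36
X̄ = 3594077.95 / 33431.90 = 107.50 cm
Ȳ = 2588743.36 / 33431.90 = 77.43 cm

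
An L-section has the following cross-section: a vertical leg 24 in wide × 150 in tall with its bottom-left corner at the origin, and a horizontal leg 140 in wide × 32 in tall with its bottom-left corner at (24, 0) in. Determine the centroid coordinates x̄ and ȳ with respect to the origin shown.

x̄ = 57.47 in, ȳ = 42.29 in

vertical leg: A = 24 × 150 = 3600.00, centroid at (12.00, 75.00).
horizontal leg: A = 140 × 32 = 4480.00, centroid at (94.00, 16.00).
ΣA = 8080.00 in²
ΣAx̄ = (3600.00)(12.00) + (4480.00)(94.00) = 464320.00 in³
ΣAȳ = (3600.00)(75.00) + (4480.00)(16.00) = 341680.00 in³
x̄ = 464320.00 / 8080.00 = 57.47 in
ȳ = 341680.00 / 8080.00 = 42.29 in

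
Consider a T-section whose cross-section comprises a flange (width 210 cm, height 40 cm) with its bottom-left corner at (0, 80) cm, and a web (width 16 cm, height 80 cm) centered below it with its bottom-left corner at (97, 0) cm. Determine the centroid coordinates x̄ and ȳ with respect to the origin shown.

x̄ = 105.00 cm, ȳ = 92.07 cm

web: A = 16 × 80 = 1280.00, centroid at (105.00, 40.00).
flange: A = 210 × 40 = 8400.00, centroid at (105.00, 100.00).
ΣA = 9680.00 cm²
ΣAx̄ = (1280.00)(105.00) + (8400.00)(105.00) = 1016400.00 cm³
ΣAȳ = (1280.00)(40.00) + (8400.00)(100.00) = 891200.00 cm³
x̄ = 1016400.00 / 9680.00 = 105.00 cm
ȳ = 891200.00 / 9680.00 = 92.07 cm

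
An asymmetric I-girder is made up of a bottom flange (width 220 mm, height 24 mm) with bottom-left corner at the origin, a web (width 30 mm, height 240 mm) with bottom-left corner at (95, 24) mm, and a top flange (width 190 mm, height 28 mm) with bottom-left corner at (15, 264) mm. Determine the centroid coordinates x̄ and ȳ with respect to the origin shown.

x̄ = 110.00 mm, ȳ = 144.89 mm

Part | A | x̄ᵢ | ȳᵢ | A·x̄ᵢ | A·ȳᵢ
bottom flange | 5280.00 | 110.00 | 12.00 | 580800.00 | 63360.00
web | 7200.00 | 110.00 | 144.00 | 792000.00 | 1036800.00
top flange | 5320.00 | 110.00 | 278.00 | 585200.00 | 1478960.00
Σ | 17800.00 |  |  | 1958000.00 | 2579120.00
x̄ = 1958000.00 / 17800.00 = 110.00 mm
ȳ = 2579120.00 / 17800.00 = 144.89 mm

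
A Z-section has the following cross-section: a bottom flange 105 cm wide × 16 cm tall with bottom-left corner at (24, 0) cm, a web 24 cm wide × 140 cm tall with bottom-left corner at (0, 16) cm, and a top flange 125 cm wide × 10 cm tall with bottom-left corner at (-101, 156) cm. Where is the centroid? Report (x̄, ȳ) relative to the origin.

bottom flange: A = 105 × 16 = 1680.00, centroid at (76.50, 8.00).
web: A = 24 × 140 = 3360.00, centroid at (12.00, 86.00).
top flange: A = 125 × 10 = 1250.00, centroid at (-38.50, 161.00).
ΣA = 6290.00 cm²
ΣAx̄ = (1680.00)(76.50) + (3360.00)(12.00) + (1250.00)(-38.50) = 120715.00 cm³
ΣAȳ = (1680.00)(8.00) + (3360.00)(86.00) + (1250.00)(161.00) = 503650.00 cm³
x̄ = 120715.00 / 6290.00 = 19.19 cm
ȳ = 503650.00 / 6290.00 = 80.07 cm

x̄ = 19.19 cm, ȳ = 80.07 cm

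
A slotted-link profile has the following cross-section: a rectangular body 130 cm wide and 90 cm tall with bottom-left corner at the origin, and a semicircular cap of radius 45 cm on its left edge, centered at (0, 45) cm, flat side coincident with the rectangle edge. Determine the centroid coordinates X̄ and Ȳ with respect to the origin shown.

rectangular body: A = 130 × 90 = 11700.00, centroid at (65.00, 45.00).
semicircular end: A = ½π·45² = 3180.86, centroid at (-19.10, 45.00).
ΣA = 14880.86 cm²
ΣAX̄ = (11700.00)(65.00) + (3180.86)(-19.10) = 699750.00 cm³
ΣAȲ = (11700.00)(45.00) + (3180.86)(45.00) = 669638.82 cm³
X̄ = 699750.00 / 14880.86 = 47.02 cm
Ȳ = 669638.82 / 14880.86 = 45.00 cm

X̄ = 47.02 cm, Ȳ = 45.00 cm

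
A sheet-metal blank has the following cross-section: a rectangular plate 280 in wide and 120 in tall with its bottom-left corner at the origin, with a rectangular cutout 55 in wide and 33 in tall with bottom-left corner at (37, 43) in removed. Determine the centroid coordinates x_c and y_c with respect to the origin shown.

x_c = 144.31 in, y_c = 60.03 in

plate: A = 280 × 120 = 33600.00, centroid at (140.00, 60.00).
hole: A = −(55 × 33) = -1815.00, centroid at (64.50, 59.50).
ΣA = 31785.00 in², ΣAx_c = 4586932.50 in³, ΣAy_c = 1908007.50 in³.
x_c = 4586932.50/31785.00 = 144.31 in; y_c = 1908007.50/31785.00 = 60.03 in.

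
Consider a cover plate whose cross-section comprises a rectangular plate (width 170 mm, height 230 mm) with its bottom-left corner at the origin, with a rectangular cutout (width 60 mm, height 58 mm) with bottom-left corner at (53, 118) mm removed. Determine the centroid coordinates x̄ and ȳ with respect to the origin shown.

plate: A = 170 × 230 = 39100.00, centroid at (85.00, 115.00).
hole: A = −(60 × 58) = -3480.00, centroid at (83.00, 147.00).
ΣA = 35620.00 mm², ΣAx̄ = 3034660.00 mm³, ΣAȳ = 3984940.00 mm³.
x̄ = 3034660.00/35620.00 = 85.20 mm; ȳ = 3984940.00/35620.00 = 111.87 mm.

x̄ = 85.20 mm, ȳ = 111.87 mm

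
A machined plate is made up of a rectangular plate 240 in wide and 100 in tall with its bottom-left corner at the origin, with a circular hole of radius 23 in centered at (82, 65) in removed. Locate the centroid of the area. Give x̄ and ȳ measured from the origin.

Part | A | x̄ᵢ | ȳᵢ | A·x̄ᵢ | A·ȳᵢ
plate | 24000.00 | 120.00 | 50.00 | 2880000.00 | 1200000.00
hole | -1661.90 | 82.00 | 65.00 | -136276.01 | -108023.66
Σ | 22338.10 |  |  | 2743723.99 | 1091976.34
x̄ = 2743723.99 / 22338.10 = 122.83 in
ȳ = 1091976.34 / 22338.10 = 48.88 in

x̄ = 122.83 in, ȳ = 48.88 in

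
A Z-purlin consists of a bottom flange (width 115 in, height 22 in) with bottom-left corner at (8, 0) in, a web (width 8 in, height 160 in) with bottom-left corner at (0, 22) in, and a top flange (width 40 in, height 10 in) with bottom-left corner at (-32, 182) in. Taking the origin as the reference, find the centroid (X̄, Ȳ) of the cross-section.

X̄ = 39.44 in, Ȳ = 55.39 in

Part | A | x̄ᵢ | ȳᵢ | A·x̄ᵢ | A·ȳᵢ
bottom flange | 2530.00 | 65.50 | 11.00 | 165715.00 | 27830.00
web | 1280.00 | 4.00 | 102.00 | 5120.00 | 130560.00
top flange | 400.00 | -12.00 | 187.00 | -4800.00 | 74800.00
Σ | 4210.00 |  |  | 166035.00 | 233190.00
X̄ = 166035.00 / 4210.00 = 39.44 in
Ȳ = 233190.00 / 4210.00 = 55.39 in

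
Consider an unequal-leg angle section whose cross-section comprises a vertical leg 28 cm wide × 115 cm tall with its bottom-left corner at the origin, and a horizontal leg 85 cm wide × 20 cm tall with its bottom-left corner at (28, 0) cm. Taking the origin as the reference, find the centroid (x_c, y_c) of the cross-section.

Part | A | x̄ᵢ | ȳᵢ | A·x̄ᵢ | A·ȳᵢ
vertical leg | 3220.00 | 14.00 | 57.50 | 45080.00 | 185150.00
horizontal leg | 1700.00 | 70.50 | 10.00 | 119850.00 | 17000.00
Σ | 4920.00 |  |  | 164930.00 | 202150.00
x_c = 164930.00 / 4920.00 = 33.52 cm
y_c = 202150.00 / 4920.00 = 41.09 cm

x_c = 33.52 cm, y_c = 41.09 cm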